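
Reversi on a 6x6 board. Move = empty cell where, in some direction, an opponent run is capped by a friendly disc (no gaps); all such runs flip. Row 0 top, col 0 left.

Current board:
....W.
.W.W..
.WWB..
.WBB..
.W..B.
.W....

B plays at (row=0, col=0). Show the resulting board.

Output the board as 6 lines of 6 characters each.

Place B at (0,0); scan 8 dirs for brackets.
Dir NW: edge -> no flip
Dir N: edge -> no flip
Dir NE: edge -> no flip
Dir W: edge -> no flip
Dir E: first cell '.' (not opp) -> no flip
Dir SW: edge -> no flip
Dir S: first cell '.' (not opp) -> no flip
Dir SE: opp run (1,1) (2,2) capped by B -> flip
All flips: (1,1) (2,2)

Answer: B...W.
.B.W..
.WBB..
.WBB..
.W..B.
.W....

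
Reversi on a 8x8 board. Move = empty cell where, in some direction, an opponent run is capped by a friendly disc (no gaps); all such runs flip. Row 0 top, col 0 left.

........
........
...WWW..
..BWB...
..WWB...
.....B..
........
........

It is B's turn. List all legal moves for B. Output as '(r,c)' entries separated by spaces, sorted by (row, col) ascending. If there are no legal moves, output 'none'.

(1,2): flips 1 -> legal
(1,3): no bracket -> illegal
(1,4): flips 2 -> legal
(1,5): no bracket -> illegal
(1,6): flips 1 -> legal
(2,2): flips 1 -> legal
(2,6): no bracket -> illegal
(3,1): no bracket -> illegal
(3,5): no bracket -> illegal
(3,6): no bracket -> illegal
(4,1): flips 2 -> legal
(5,1): no bracket -> illegal
(5,2): flips 2 -> legal
(5,3): no bracket -> illegal
(5,4): flips 1 -> legal

Answer: (1,2) (1,4) (1,6) (2,2) (4,1) (5,2) (5,4)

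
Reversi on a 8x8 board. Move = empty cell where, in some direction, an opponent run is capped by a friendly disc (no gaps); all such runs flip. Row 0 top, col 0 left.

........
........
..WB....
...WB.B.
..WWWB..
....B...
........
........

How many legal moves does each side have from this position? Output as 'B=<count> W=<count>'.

Answer: B=5 W=7

Derivation:
-- B to move --
(1,1): no bracket -> illegal
(1,2): no bracket -> illegal
(1,3): no bracket -> illegal
(2,1): flips 1 -> legal
(2,4): no bracket -> illegal
(3,1): no bracket -> illegal
(3,2): flips 2 -> legal
(3,5): no bracket -> illegal
(4,1): flips 3 -> legal
(5,1): no bracket -> illegal
(5,2): flips 1 -> legal
(5,3): flips 2 -> legal
(5,5): no bracket -> illegal
B mobility = 5
-- W to move --
(1,2): no bracket -> illegal
(1,3): flips 1 -> legal
(1,4): no bracket -> illegal
(2,4): flips 2 -> legal
(2,5): flips 1 -> legal
(2,6): no bracket -> illegal
(2,7): no bracket -> illegal
(3,2): no bracket -> illegal
(3,5): flips 1 -> legal
(3,7): no bracket -> illegal
(4,6): flips 1 -> legal
(4,7): no bracket -> illegal
(5,3): no bracket -> illegal
(5,5): no bracket -> illegal
(5,6): no bracket -> illegal
(6,3): no bracket -> illegal
(6,4): flips 1 -> legal
(6,5): flips 1 -> legal
W mobility = 7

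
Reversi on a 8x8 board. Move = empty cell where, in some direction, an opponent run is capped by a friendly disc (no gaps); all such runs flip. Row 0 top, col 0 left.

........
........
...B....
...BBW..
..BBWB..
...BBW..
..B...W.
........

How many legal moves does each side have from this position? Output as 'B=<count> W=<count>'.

Answer: B=6 W=8

Derivation:
-- B to move --
(2,4): no bracket -> illegal
(2,5): flips 1 -> legal
(2,6): flips 2 -> legal
(3,6): flips 1 -> legal
(4,6): no bracket -> illegal
(5,6): flips 1 -> legal
(5,7): no bracket -> illegal
(6,4): no bracket -> illegal
(6,5): flips 1 -> legal
(6,7): no bracket -> illegal
(7,5): no bracket -> illegal
(7,6): no bracket -> illegal
(7,7): flips 3 -> legal
B mobility = 6
-- W to move --
(1,2): no bracket -> illegal
(1,3): no bracket -> illegal
(1,4): no bracket -> illegal
(2,2): flips 1 -> legal
(2,4): flips 1 -> legal
(2,5): no bracket -> illegal
(3,1): no bracket -> illegal
(3,2): flips 2 -> legal
(3,6): no bracket -> illegal
(4,1): flips 2 -> legal
(4,6): flips 1 -> legal
(5,1): no bracket -> illegal
(5,2): flips 2 -> legal
(5,6): no bracket -> illegal
(6,1): no bracket -> illegal
(6,3): no bracket -> illegal
(6,4): flips 1 -> legal
(6,5): no bracket -> illegal
(7,1): flips 2 -> legal
(7,2): no bracket -> illegal
(7,3): no bracket -> illegal
W mobility = 8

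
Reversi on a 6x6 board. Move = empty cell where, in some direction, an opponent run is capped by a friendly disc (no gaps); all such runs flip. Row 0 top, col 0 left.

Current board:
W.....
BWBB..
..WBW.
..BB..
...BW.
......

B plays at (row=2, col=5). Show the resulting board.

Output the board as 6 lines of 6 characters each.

Place B at (2,5); scan 8 dirs for brackets.
Dir NW: first cell '.' (not opp) -> no flip
Dir N: first cell '.' (not opp) -> no flip
Dir NE: edge -> no flip
Dir W: opp run (2,4) capped by B -> flip
Dir E: edge -> no flip
Dir SW: first cell '.' (not opp) -> no flip
Dir S: first cell '.' (not opp) -> no flip
Dir SE: edge -> no flip
All flips: (2,4)

Answer: W.....
BWBB..
..WBBB
..BB..
...BW.
......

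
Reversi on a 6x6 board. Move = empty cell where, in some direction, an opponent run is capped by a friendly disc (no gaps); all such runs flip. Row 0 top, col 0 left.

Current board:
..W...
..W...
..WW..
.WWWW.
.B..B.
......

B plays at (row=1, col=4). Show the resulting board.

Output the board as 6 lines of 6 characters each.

Answer: ..W...
..W.B.
..WB..
.WBWW.
.B..B.
......

Derivation:
Place B at (1,4); scan 8 dirs for brackets.
Dir NW: first cell '.' (not opp) -> no flip
Dir N: first cell '.' (not opp) -> no flip
Dir NE: first cell '.' (not opp) -> no flip
Dir W: first cell '.' (not opp) -> no flip
Dir E: first cell '.' (not opp) -> no flip
Dir SW: opp run (2,3) (3,2) capped by B -> flip
Dir S: first cell '.' (not opp) -> no flip
Dir SE: first cell '.' (not opp) -> no flip
All flips: (2,3) (3,2)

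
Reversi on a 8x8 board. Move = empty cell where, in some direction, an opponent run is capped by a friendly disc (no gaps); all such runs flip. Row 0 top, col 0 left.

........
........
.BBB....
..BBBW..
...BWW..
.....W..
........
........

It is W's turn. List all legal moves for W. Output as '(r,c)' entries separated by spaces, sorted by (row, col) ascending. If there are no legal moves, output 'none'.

Answer: (1,1) (1,2) (2,4) (3,1) (4,2)

Derivation:
(1,0): no bracket -> illegal
(1,1): flips 2 -> legal
(1,2): flips 2 -> legal
(1,3): no bracket -> illegal
(1,4): no bracket -> illegal
(2,0): no bracket -> illegal
(2,4): flips 1 -> legal
(2,5): no bracket -> illegal
(3,0): no bracket -> illegal
(3,1): flips 3 -> legal
(4,1): no bracket -> illegal
(4,2): flips 1 -> legal
(5,2): no bracket -> illegal
(5,3): no bracket -> illegal
(5,4): no bracket -> illegal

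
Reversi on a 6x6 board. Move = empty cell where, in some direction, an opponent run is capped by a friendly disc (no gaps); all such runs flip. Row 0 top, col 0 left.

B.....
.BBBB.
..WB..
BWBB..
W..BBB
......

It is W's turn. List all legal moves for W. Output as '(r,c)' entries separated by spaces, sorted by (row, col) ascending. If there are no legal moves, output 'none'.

Answer: (0,2) (0,4) (2,0) (2,4) (3,4) (4,2) (5,5)

Derivation:
(0,1): no bracket -> illegal
(0,2): flips 1 -> legal
(0,3): no bracket -> illegal
(0,4): flips 1 -> legal
(0,5): no bracket -> illegal
(1,0): no bracket -> illegal
(1,5): no bracket -> illegal
(2,0): flips 1 -> legal
(2,1): no bracket -> illegal
(2,4): flips 1 -> legal
(2,5): no bracket -> illegal
(3,4): flips 2 -> legal
(3,5): no bracket -> illegal
(4,1): no bracket -> illegal
(4,2): flips 1 -> legal
(5,2): no bracket -> illegal
(5,3): no bracket -> illegal
(5,4): no bracket -> illegal
(5,5): flips 2 -> legal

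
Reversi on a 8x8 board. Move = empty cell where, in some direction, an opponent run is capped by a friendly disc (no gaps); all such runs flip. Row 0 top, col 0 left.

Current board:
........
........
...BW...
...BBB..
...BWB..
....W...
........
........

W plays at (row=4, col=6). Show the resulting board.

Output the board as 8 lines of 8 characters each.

Place W at (4,6); scan 8 dirs for brackets.
Dir NW: opp run (3,5) capped by W -> flip
Dir N: first cell '.' (not opp) -> no flip
Dir NE: first cell '.' (not opp) -> no flip
Dir W: opp run (4,5) capped by W -> flip
Dir E: first cell '.' (not opp) -> no flip
Dir SW: first cell '.' (not opp) -> no flip
Dir S: first cell '.' (not opp) -> no flip
Dir SE: first cell '.' (not opp) -> no flip
All flips: (3,5) (4,5)

Answer: ........
........
...BW...
...BBW..
...BWWW.
....W...
........
........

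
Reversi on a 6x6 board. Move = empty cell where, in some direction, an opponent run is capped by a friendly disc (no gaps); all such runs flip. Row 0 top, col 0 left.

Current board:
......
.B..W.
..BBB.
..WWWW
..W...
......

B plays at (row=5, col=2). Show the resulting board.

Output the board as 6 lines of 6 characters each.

Place B at (5,2); scan 8 dirs for brackets.
Dir NW: first cell '.' (not opp) -> no flip
Dir N: opp run (4,2) (3,2) capped by B -> flip
Dir NE: first cell '.' (not opp) -> no flip
Dir W: first cell '.' (not opp) -> no flip
Dir E: first cell '.' (not opp) -> no flip
Dir SW: edge -> no flip
Dir S: edge -> no flip
Dir SE: edge -> no flip
All flips: (3,2) (4,2)

Answer: ......
.B..W.
..BBB.
..BWWW
..B...
..B...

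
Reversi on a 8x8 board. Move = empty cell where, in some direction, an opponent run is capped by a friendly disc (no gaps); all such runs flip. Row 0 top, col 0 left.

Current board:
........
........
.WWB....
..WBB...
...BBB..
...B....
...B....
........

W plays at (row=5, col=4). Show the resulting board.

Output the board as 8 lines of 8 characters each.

Place W at (5,4); scan 8 dirs for brackets.
Dir NW: opp run (4,3) capped by W -> flip
Dir N: opp run (4,4) (3,4), next='.' -> no flip
Dir NE: opp run (4,5), next='.' -> no flip
Dir W: opp run (5,3), next='.' -> no flip
Dir E: first cell '.' (not opp) -> no flip
Dir SW: opp run (6,3), next='.' -> no flip
Dir S: first cell '.' (not opp) -> no flip
Dir SE: first cell '.' (not opp) -> no flip
All flips: (4,3)

Answer: ........
........
.WWB....
..WBB...
...WBB..
...BW...
...B....
........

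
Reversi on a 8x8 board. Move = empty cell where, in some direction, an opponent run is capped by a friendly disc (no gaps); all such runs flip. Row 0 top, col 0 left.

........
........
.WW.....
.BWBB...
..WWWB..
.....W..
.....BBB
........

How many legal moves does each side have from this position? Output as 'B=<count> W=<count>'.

-- B to move --
(1,0): no bracket -> illegal
(1,1): flips 2 -> legal
(1,2): no bracket -> illegal
(1,3): flips 1 -> legal
(2,0): no bracket -> illegal
(2,3): no bracket -> illegal
(3,0): no bracket -> illegal
(3,5): no bracket -> illegal
(4,1): flips 3 -> legal
(4,6): no bracket -> illegal
(5,1): flips 1 -> legal
(5,2): flips 1 -> legal
(5,3): flips 2 -> legal
(5,4): flips 1 -> legal
(5,6): no bracket -> illegal
(6,4): no bracket -> illegal
B mobility = 7
-- W to move --
(2,0): flips 1 -> legal
(2,3): flips 1 -> legal
(2,4): flips 2 -> legal
(2,5): flips 1 -> legal
(3,0): flips 1 -> legal
(3,5): flips 3 -> legal
(3,6): no bracket -> illegal
(4,0): flips 1 -> legal
(4,1): flips 1 -> legal
(4,6): flips 1 -> legal
(5,4): no bracket -> illegal
(5,6): no bracket -> illegal
(5,7): no bracket -> illegal
(6,4): no bracket -> illegal
(7,4): no bracket -> illegal
(7,5): flips 1 -> legal
(7,6): no bracket -> illegal
(7,7): flips 1 -> legal
W mobility = 11

Answer: B=7 W=11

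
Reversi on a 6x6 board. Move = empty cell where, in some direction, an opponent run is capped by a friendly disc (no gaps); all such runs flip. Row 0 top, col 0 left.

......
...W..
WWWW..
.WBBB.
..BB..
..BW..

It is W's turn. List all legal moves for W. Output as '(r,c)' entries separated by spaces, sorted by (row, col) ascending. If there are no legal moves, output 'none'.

Answer: (3,5) (4,1) (4,4) (4,5) (5,1) (5,4)

Derivation:
(2,4): no bracket -> illegal
(2,5): no bracket -> illegal
(3,5): flips 3 -> legal
(4,1): flips 1 -> legal
(4,4): flips 1 -> legal
(4,5): flips 1 -> legal
(5,1): flips 1 -> legal
(5,4): flips 2 -> legal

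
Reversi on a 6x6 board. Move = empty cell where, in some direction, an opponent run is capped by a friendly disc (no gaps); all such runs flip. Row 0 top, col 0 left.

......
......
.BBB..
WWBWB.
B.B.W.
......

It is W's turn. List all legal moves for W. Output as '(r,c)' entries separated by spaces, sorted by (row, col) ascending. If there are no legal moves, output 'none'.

Answer: (1,1) (1,2) (1,3) (2,4) (3,5) (5,0) (5,1) (5,3)

Derivation:
(1,0): no bracket -> illegal
(1,1): flips 2 -> legal
(1,2): flips 1 -> legal
(1,3): flips 2 -> legal
(1,4): no bracket -> illegal
(2,0): no bracket -> illegal
(2,4): flips 1 -> legal
(2,5): no bracket -> illegal
(3,5): flips 1 -> legal
(4,1): no bracket -> illegal
(4,3): no bracket -> illegal
(4,5): no bracket -> illegal
(5,0): flips 1 -> legal
(5,1): flips 1 -> legal
(5,2): no bracket -> illegal
(5,3): flips 1 -> legal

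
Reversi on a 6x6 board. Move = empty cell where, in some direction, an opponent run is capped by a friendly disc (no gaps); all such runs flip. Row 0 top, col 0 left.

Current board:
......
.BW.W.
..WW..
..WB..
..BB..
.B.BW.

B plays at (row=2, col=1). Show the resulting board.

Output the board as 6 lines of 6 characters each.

Answer: ......
.BW.W.
.BWW..
..BB..
..BB..
.B.BW.

Derivation:
Place B at (2,1); scan 8 dirs for brackets.
Dir NW: first cell '.' (not opp) -> no flip
Dir N: first cell 'B' (not opp) -> no flip
Dir NE: opp run (1,2), next='.' -> no flip
Dir W: first cell '.' (not opp) -> no flip
Dir E: opp run (2,2) (2,3), next='.' -> no flip
Dir SW: first cell '.' (not opp) -> no flip
Dir S: first cell '.' (not opp) -> no flip
Dir SE: opp run (3,2) capped by B -> flip
All flips: (3,2)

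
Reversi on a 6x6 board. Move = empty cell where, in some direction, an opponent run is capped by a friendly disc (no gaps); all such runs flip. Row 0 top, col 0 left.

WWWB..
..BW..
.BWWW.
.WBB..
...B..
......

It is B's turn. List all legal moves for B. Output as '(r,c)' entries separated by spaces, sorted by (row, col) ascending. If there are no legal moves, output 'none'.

Answer: (1,1) (1,4) (1,5) (2,5) (3,0) (3,4) (4,1)

Derivation:
(0,4): no bracket -> illegal
(1,0): no bracket -> illegal
(1,1): flips 1 -> legal
(1,4): flips 2 -> legal
(1,5): flips 1 -> legal
(2,0): no bracket -> illegal
(2,5): flips 3 -> legal
(3,0): flips 1 -> legal
(3,4): flips 1 -> legal
(3,5): no bracket -> illegal
(4,0): no bracket -> illegal
(4,1): flips 1 -> legal
(4,2): no bracket -> illegal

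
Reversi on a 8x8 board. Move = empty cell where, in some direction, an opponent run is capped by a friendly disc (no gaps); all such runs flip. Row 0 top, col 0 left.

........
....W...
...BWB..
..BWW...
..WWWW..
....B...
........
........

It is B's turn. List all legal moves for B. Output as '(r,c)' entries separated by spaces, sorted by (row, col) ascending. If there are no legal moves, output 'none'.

Answer: (0,3) (0,4) (0,5) (3,5) (3,6) (5,2) (5,3) (5,6)

Derivation:
(0,3): flips 1 -> legal
(0,4): flips 4 -> legal
(0,5): flips 1 -> legal
(1,3): no bracket -> illegal
(1,5): no bracket -> illegal
(2,2): no bracket -> illegal
(3,1): no bracket -> illegal
(3,5): flips 2 -> legal
(3,6): flips 1 -> legal
(4,1): no bracket -> illegal
(4,6): no bracket -> illegal
(5,1): no bracket -> illegal
(5,2): flips 3 -> legal
(5,3): flips 2 -> legal
(5,5): no bracket -> illegal
(5,6): flips 2 -> legal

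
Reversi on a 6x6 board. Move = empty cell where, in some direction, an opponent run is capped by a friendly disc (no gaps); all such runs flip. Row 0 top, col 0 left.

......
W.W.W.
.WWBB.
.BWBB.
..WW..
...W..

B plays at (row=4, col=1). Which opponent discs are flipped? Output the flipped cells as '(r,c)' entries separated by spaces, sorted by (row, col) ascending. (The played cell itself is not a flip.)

Answer: (3,2)

Derivation:
Dir NW: first cell '.' (not opp) -> no flip
Dir N: first cell 'B' (not opp) -> no flip
Dir NE: opp run (3,2) capped by B -> flip
Dir W: first cell '.' (not opp) -> no flip
Dir E: opp run (4,2) (4,3), next='.' -> no flip
Dir SW: first cell '.' (not opp) -> no flip
Dir S: first cell '.' (not opp) -> no flip
Dir SE: first cell '.' (not opp) -> no flip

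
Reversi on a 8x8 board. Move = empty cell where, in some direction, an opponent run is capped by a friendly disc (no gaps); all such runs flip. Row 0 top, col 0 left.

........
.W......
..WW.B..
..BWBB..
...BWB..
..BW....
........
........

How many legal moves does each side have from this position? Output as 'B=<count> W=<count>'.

-- B to move --
(0,0): no bracket -> illegal
(0,1): no bracket -> illegal
(0,2): no bracket -> illegal
(1,0): no bracket -> illegal
(1,2): flips 2 -> legal
(1,3): flips 2 -> legal
(1,4): flips 1 -> legal
(2,0): no bracket -> illegal
(2,1): no bracket -> illegal
(2,4): no bracket -> illegal
(3,1): no bracket -> illegal
(4,2): no bracket -> illegal
(5,4): flips 2 -> legal
(5,5): no bracket -> illegal
(6,2): flips 2 -> legal
(6,3): flips 1 -> legal
(6,4): no bracket -> illegal
B mobility = 6
-- W to move --
(1,4): no bracket -> illegal
(1,5): no bracket -> illegal
(1,6): no bracket -> illegal
(2,1): no bracket -> illegal
(2,4): flips 1 -> legal
(2,6): flips 1 -> legal
(3,1): flips 1 -> legal
(3,6): flips 2 -> legal
(4,1): flips 1 -> legal
(4,2): flips 2 -> legal
(4,6): flips 1 -> legal
(5,1): flips 1 -> legal
(5,4): no bracket -> illegal
(5,5): no bracket -> illegal
(5,6): flips 2 -> legal
(6,1): no bracket -> illegal
(6,2): no bracket -> illegal
(6,3): no bracket -> illegal
W mobility = 9

Answer: B=6 W=9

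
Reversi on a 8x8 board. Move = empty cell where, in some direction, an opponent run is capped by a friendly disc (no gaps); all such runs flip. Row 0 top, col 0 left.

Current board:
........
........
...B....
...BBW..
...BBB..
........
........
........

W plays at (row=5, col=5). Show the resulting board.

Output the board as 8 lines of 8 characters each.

Answer: ........
........
...B....
...BBW..
...BBW..
.....W..
........
........

Derivation:
Place W at (5,5); scan 8 dirs for brackets.
Dir NW: opp run (4,4) (3,3), next='.' -> no flip
Dir N: opp run (4,5) capped by W -> flip
Dir NE: first cell '.' (not opp) -> no flip
Dir W: first cell '.' (not opp) -> no flip
Dir E: first cell '.' (not opp) -> no flip
Dir SW: first cell '.' (not opp) -> no flip
Dir S: first cell '.' (not opp) -> no flip
Dir SE: first cell '.' (not opp) -> no flip
All flips: (4,5)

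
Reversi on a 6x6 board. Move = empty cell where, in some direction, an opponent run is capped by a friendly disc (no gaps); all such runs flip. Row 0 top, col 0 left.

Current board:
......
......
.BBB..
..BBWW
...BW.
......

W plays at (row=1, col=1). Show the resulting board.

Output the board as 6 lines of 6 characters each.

Answer: ......
.W....
.BWB..
..BWWW
...BW.
......

Derivation:
Place W at (1,1); scan 8 dirs for brackets.
Dir NW: first cell '.' (not opp) -> no flip
Dir N: first cell '.' (not opp) -> no flip
Dir NE: first cell '.' (not opp) -> no flip
Dir W: first cell '.' (not opp) -> no flip
Dir E: first cell '.' (not opp) -> no flip
Dir SW: first cell '.' (not opp) -> no flip
Dir S: opp run (2,1), next='.' -> no flip
Dir SE: opp run (2,2) (3,3) capped by W -> flip
All flips: (2,2) (3,3)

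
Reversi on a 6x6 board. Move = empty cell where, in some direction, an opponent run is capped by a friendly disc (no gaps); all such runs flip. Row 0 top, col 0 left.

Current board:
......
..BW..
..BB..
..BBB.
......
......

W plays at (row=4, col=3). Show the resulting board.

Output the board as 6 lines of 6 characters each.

Place W at (4,3); scan 8 dirs for brackets.
Dir NW: opp run (3,2), next='.' -> no flip
Dir N: opp run (3,3) (2,3) capped by W -> flip
Dir NE: opp run (3,4), next='.' -> no flip
Dir W: first cell '.' (not opp) -> no flip
Dir E: first cell '.' (not opp) -> no flip
Dir SW: first cell '.' (not opp) -> no flip
Dir S: first cell '.' (not opp) -> no flip
Dir SE: first cell '.' (not opp) -> no flip
All flips: (2,3) (3,3)

Answer: ......
..BW..
..BW..
..BWB.
...W..
......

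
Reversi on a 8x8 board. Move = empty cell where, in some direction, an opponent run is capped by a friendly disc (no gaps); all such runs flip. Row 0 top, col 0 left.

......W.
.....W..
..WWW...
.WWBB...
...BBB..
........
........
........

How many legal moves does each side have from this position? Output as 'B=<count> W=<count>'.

Answer: B=6 W=6

Derivation:
-- B to move --
(0,4): no bracket -> illegal
(0,5): no bracket -> illegal
(0,7): no bracket -> illegal
(1,1): flips 1 -> legal
(1,2): flips 1 -> legal
(1,3): flips 1 -> legal
(1,4): flips 1 -> legal
(1,6): no bracket -> illegal
(1,7): no bracket -> illegal
(2,0): no bracket -> illegal
(2,1): flips 1 -> legal
(2,5): no bracket -> illegal
(2,6): no bracket -> illegal
(3,0): flips 2 -> legal
(3,5): no bracket -> illegal
(4,0): no bracket -> illegal
(4,1): no bracket -> illegal
(4,2): no bracket -> illegal
B mobility = 6
-- W to move --
(2,5): no bracket -> illegal
(3,5): flips 2 -> legal
(3,6): no bracket -> illegal
(4,2): flips 1 -> legal
(4,6): no bracket -> illegal
(5,2): no bracket -> illegal
(5,3): flips 2 -> legal
(5,4): flips 3 -> legal
(5,5): flips 2 -> legal
(5,6): flips 2 -> legal
W mobility = 6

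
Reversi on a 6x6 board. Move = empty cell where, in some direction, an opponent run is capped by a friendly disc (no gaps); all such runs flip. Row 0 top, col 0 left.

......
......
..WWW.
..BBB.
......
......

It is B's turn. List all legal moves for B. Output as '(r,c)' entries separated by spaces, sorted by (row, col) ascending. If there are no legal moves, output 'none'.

(1,1): flips 1 -> legal
(1,2): flips 2 -> legal
(1,3): flips 1 -> legal
(1,4): flips 2 -> legal
(1,5): flips 1 -> legal
(2,1): no bracket -> illegal
(2,5): no bracket -> illegal
(3,1): no bracket -> illegal
(3,5): no bracket -> illegal

Answer: (1,1) (1,2) (1,3) (1,4) (1,5)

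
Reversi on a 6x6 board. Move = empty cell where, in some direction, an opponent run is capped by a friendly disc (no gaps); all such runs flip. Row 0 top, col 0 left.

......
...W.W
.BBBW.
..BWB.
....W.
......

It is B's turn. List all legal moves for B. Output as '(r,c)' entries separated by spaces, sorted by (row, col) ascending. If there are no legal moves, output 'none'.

Answer: (0,3) (0,4) (1,4) (2,5) (4,3) (5,4) (5,5)

Derivation:
(0,2): no bracket -> illegal
(0,3): flips 1 -> legal
(0,4): flips 1 -> legal
(0,5): no bracket -> illegal
(1,2): no bracket -> illegal
(1,4): flips 1 -> legal
(2,5): flips 1 -> legal
(3,5): no bracket -> illegal
(4,2): no bracket -> illegal
(4,3): flips 1 -> legal
(4,5): no bracket -> illegal
(5,3): no bracket -> illegal
(5,4): flips 1 -> legal
(5,5): flips 2 -> legal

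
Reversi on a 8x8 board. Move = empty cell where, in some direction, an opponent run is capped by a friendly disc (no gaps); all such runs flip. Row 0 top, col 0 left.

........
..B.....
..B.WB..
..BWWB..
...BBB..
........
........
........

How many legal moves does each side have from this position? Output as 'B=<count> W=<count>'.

-- B to move --
(1,3): flips 1 -> legal
(1,4): flips 2 -> legal
(1,5): no bracket -> illegal
(2,3): flips 3 -> legal
(4,2): no bracket -> illegal
B mobility = 3
-- W to move --
(0,1): no bracket -> illegal
(0,2): no bracket -> illegal
(0,3): no bracket -> illegal
(1,1): flips 1 -> legal
(1,3): no bracket -> illegal
(1,4): no bracket -> illegal
(1,5): no bracket -> illegal
(1,6): flips 1 -> legal
(2,1): no bracket -> illegal
(2,3): no bracket -> illegal
(2,6): flips 1 -> legal
(3,1): flips 1 -> legal
(3,6): flips 1 -> legal
(4,1): no bracket -> illegal
(4,2): no bracket -> illegal
(4,6): flips 1 -> legal
(5,2): flips 1 -> legal
(5,3): flips 1 -> legal
(5,4): flips 1 -> legal
(5,5): flips 1 -> legal
(5,6): flips 1 -> legal
W mobility = 11

Answer: B=3 W=11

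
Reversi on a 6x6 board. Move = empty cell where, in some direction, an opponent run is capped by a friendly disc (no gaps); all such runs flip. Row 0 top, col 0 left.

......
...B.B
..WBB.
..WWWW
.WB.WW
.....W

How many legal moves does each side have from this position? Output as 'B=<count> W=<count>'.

Answer: B=7 W=9

Derivation:
-- B to move --
(1,1): no bracket -> illegal
(1,2): flips 2 -> legal
(2,1): flips 1 -> legal
(2,5): no bracket -> illegal
(3,0): no bracket -> illegal
(3,1): flips 1 -> legal
(4,0): flips 1 -> legal
(4,3): flips 1 -> legal
(5,0): flips 2 -> legal
(5,1): no bracket -> illegal
(5,2): no bracket -> illegal
(5,3): no bracket -> illegal
(5,4): flips 2 -> legal
B mobility = 7
-- W to move --
(0,2): flips 2 -> legal
(0,3): flips 2 -> legal
(0,4): flips 1 -> legal
(0,5): no bracket -> illegal
(1,2): flips 1 -> legal
(1,4): flips 2 -> legal
(2,5): flips 2 -> legal
(3,1): no bracket -> illegal
(4,3): flips 1 -> legal
(5,1): flips 1 -> legal
(5,2): flips 1 -> legal
(5,3): no bracket -> illegal
W mobility = 9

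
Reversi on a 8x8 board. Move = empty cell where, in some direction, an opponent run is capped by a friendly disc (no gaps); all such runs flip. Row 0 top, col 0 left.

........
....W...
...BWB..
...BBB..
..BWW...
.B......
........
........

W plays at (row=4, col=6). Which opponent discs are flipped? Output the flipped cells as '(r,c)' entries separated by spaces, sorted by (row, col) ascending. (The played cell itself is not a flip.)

Answer: (3,5)

Derivation:
Dir NW: opp run (3,5) capped by W -> flip
Dir N: first cell '.' (not opp) -> no flip
Dir NE: first cell '.' (not opp) -> no flip
Dir W: first cell '.' (not opp) -> no flip
Dir E: first cell '.' (not opp) -> no flip
Dir SW: first cell '.' (not opp) -> no flip
Dir S: first cell '.' (not opp) -> no flip
Dir SE: first cell '.' (not opp) -> no flip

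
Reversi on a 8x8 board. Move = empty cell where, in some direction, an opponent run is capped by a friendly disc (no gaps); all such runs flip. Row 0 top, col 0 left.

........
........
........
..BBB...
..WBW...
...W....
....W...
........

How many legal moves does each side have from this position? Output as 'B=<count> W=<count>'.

Answer: B=7 W=3

Derivation:
-- B to move --
(3,1): no bracket -> illegal
(3,5): no bracket -> illegal
(4,1): flips 1 -> legal
(4,5): flips 1 -> legal
(5,1): flips 1 -> legal
(5,2): flips 1 -> legal
(5,4): flips 1 -> legal
(5,5): flips 1 -> legal
(6,2): no bracket -> illegal
(6,3): flips 1 -> legal
(6,5): no bracket -> illegal
(7,3): no bracket -> illegal
(7,4): no bracket -> illegal
(7,5): no bracket -> illegal
B mobility = 7
-- W to move --
(2,1): no bracket -> illegal
(2,2): flips 2 -> legal
(2,3): flips 2 -> legal
(2,4): flips 2 -> legal
(2,5): no bracket -> illegal
(3,1): no bracket -> illegal
(3,5): no bracket -> illegal
(4,1): no bracket -> illegal
(4,5): no bracket -> illegal
(5,2): no bracket -> illegal
(5,4): no bracket -> illegal
W mobility = 3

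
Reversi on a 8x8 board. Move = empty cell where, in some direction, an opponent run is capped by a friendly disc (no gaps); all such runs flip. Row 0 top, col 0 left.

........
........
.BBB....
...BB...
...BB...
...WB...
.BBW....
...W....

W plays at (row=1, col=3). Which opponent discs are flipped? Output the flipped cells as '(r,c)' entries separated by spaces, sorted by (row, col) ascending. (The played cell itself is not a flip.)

Answer: (2,3) (3,3) (4,3)

Derivation:
Dir NW: first cell '.' (not opp) -> no flip
Dir N: first cell '.' (not opp) -> no flip
Dir NE: first cell '.' (not opp) -> no flip
Dir W: first cell '.' (not opp) -> no flip
Dir E: first cell '.' (not opp) -> no flip
Dir SW: opp run (2,2), next='.' -> no flip
Dir S: opp run (2,3) (3,3) (4,3) capped by W -> flip
Dir SE: first cell '.' (not opp) -> no flip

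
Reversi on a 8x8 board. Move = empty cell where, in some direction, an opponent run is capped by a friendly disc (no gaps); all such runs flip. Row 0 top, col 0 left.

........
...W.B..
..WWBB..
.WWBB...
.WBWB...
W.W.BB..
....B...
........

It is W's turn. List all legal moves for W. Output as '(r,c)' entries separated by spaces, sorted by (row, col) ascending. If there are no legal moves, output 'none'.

Answer: (1,6) (2,6) (3,5) (4,5) (5,3) (6,5) (6,6)

Derivation:
(0,4): no bracket -> illegal
(0,5): no bracket -> illegal
(0,6): no bracket -> illegal
(1,4): no bracket -> illegal
(1,6): flips 2 -> legal
(2,6): flips 2 -> legal
(3,5): flips 3 -> legal
(3,6): no bracket -> illegal
(4,5): flips 2 -> legal
(4,6): no bracket -> illegal
(5,1): no bracket -> illegal
(5,3): flips 1 -> legal
(5,6): no bracket -> illegal
(6,3): no bracket -> illegal
(6,5): flips 1 -> legal
(6,6): flips 3 -> legal
(7,3): no bracket -> illegal
(7,4): no bracket -> illegal
(7,5): no bracket -> illegal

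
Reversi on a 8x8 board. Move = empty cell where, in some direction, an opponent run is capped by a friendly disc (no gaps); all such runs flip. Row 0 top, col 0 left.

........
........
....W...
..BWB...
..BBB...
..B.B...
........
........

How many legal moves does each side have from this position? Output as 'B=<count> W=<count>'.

-- B to move --
(1,3): no bracket -> illegal
(1,4): flips 1 -> legal
(1,5): flips 2 -> legal
(2,2): flips 1 -> legal
(2,3): flips 1 -> legal
(2,5): no bracket -> illegal
(3,5): no bracket -> illegal
B mobility = 4
-- W to move --
(2,1): no bracket -> illegal
(2,2): no bracket -> illegal
(2,3): no bracket -> illegal
(2,5): no bracket -> illegal
(3,1): flips 1 -> legal
(3,5): flips 1 -> legal
(4,1): no bracket -> illegal
(4,5): no bracket -> illegal
(5,1): flips 1 -> legal
(5,3): flips 1 -> legal
(5,5): flips 1 -> legal
(6,1): no bracket -> illegal
(6,2): no bracket -> illegal
(6,3): no bracket -> illegal
(6,4): flips 3 -> legal
(6,5): no bracket -> illegal
W mobility = 6

Answer: B=4 W=6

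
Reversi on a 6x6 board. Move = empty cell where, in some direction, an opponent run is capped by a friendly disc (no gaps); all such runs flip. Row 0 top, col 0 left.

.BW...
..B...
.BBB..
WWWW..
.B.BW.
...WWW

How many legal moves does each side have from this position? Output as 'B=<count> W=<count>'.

-- B to move --
(0,3): flips 1 -> legal
(1,1): no bracket -> illegal
(1,3): no bracket -> illegal
(2,0): no bracket -> illegal
(2,4): no bracket -> illegal
(3,4): no bracket -> illegal
(3,5): no bracket -> illegal
(4,0): flips 1 -> legal
(4,2): flips 1 -> legal
(4,5): flips 1 -> legal
(5,2): no bracket -> illegal
B mobility = 4
-- W to move --
(0,0): flips 1 -> legal
(0,3): flips 2 -> legal
(1,0): flips 1 -> legal
(1,1): flips 2 -> legal
(1,3): flips 2 -> legal
(1,4): flips 1 -> legal
(2,0): no bracket -> illegal
(2,4): no bracket -> illegal
(3,4): no bracket -> illegal
(4,0): no bracket -> illegal
(4,2): flips 1 -> legal
(5,0): flips 1 -> legal
(5,1): flips 1 -> legal
(5,2): flips 1 -> legal
W mobility = 10

Answer: B=4 W=10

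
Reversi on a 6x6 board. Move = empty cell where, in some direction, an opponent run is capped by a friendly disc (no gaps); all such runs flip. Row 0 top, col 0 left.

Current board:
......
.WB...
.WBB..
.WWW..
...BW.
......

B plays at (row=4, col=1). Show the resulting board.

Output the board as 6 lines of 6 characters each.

Place B at (4,1); scan 8 dirs for brackets.
Dir NW: first cell '.' (not opp) -> no flip
Dir N: opp run (3,1) (2,1) (1,1), next='.' -> no flip
Dir NE: opp run (3,2) capped by B -> flip
Dir W: first cell '.' (not opp) -> no flip
Dir E: first cell '.' (not opp) -> no flip
Dir SW: first cell '.' (not opp) -> no flip
Dir S: first cell '.' (not opp) -> no flip
Dir SE: first cell '.' (not opp) -> no flip
All flips: (3,2)

Answer: ......
.WB...
.WBB..
.WBW..
.B.BW.
......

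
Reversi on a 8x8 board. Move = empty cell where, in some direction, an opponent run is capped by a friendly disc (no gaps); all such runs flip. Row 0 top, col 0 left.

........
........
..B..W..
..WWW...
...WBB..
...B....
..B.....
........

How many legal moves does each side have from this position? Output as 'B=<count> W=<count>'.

-- B to move --
(1,4): no bracket -> illegal
(1,5): no bracket -> illegal
(1,6): no bracket -> illegal
(2,1): no bracket -> illegal
(2,3): flips 3 -> legal
(2,4): flips 1 -> legal
(2,6): no bracket -> illegal
(3,1): no bracket -> illegal
(3,5): no bracket -> illegal
(3,6): no bracket -> illegal
(4,1): no bracket -> illegal
(4,2): flips 2 -> legal
(5,2): no bracket -> illegal
(5,4): no bracket -> illegal
B mobility = 3
-- W to move --
(1,1): flips 1 -> legal
(1,2): flips 1 -> legal
(1,3): no bracket -> illegal
(2,1): no bracket -> illegal
(2,3): no bracket -> illegal
(3,1): no bracket -> illegal
(3,5): no bracket -> illegal
(3,6): no bracket -> illegal
(4,2): no bracket -> illegal
(4,6): flips 2 -> legal
(5,1): no bracket -> illegal
(5,2): no bracket -> illegal
(5,4): flips 1 -> legal
(5,5): flips 1 -> legal
(5,6): flips 1 -> legal
(6,1): no bracket -> illegal
(6,3): flips 1 -> legal
(6,4): no bracket -> illegal
(7,1): no bracket -> illegal
(7,2): no bracket -> illegal
(7,3): no bracket -> illegal
W mobility = 7

Answer: B=3 W=7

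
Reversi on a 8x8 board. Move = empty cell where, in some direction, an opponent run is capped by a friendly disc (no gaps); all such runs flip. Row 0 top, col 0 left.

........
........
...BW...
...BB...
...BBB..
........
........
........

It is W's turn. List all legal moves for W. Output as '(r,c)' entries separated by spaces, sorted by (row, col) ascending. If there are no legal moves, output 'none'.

(1,2): no bracket -> illegal
(1,3): no bracket -> illegal
(1,4): no bracket -> illegal
(2,2): flips 1 -> legal
(2,5): no bracket -> illegal
(3,2): no bracket -> illegal
(3,5): no bracket -> illegal
(3,6): no bracket -> illegal
(4,2): flips 1 -> legal
(4,6): no bracket -> illegal
(5,2): no bracket -> illegal
(5,3): no bracket -> illegal
(5,4): flips 2 -> legal
(5,5): no bracket -> illegal
(5,6): no bracket -> illegal

Answer: (2,2) (4,2) (5,4)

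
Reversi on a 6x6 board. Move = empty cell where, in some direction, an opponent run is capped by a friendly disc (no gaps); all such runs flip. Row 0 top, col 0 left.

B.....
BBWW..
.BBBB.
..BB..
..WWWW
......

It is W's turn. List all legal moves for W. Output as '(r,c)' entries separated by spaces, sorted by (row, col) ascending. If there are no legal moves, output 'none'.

Answer: (1,5) (3,0) (3,1) (3,4) (3,5)

Derivation:
(0,1): no bracket -> illegal
(0,2): no bracket -> illegal
(1,4): no bracket -> illegal
(1,5): flips 2 -> legal
(2,0): no bracket -> illegal
(2,5): no bracket -> illegal
(3,0): flips 1 -> legal
(3,1): flips 1 -> legal
(3,4): flips 1 -> legal
(3,5): flips 1 -> legal
(4,1): no bracket -> illegal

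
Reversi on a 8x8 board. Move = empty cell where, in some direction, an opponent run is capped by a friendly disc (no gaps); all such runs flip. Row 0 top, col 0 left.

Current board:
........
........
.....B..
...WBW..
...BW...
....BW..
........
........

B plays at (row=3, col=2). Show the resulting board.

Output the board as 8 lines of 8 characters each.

Place B at (3,2); scan 8 dirs for brackets.
Dir NW: first cell '.' (not opp) -> no flip
Dir N: first cell '.' (not opp) -> no flip
Dir NE: first cell '.' (not opp) -> no flip
Dir W: first cell '.' (not opp) -> no flip
Dir E: opp run (3,3) capped by B -> flip
Dir SW: first cell '.' (not opp) -> no flip
Dir S: first cell '.' (not opp) -> no flip
Dir SE: first cell 'B' (not opp) -> no flip
All flips: (3,3)

Answer: ........
........
.....B..
..BBBW..
...BW...
....BW..
........
........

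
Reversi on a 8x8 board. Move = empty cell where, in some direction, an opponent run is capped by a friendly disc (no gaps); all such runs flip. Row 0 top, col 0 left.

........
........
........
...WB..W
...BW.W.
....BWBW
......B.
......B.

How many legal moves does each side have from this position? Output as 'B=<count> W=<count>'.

Answer: B=5 W=7

Derivation:
-- B to move --
(2,2): flips 3 -> legal
(2,3): flips 1 -> legal
(2,4): no bracket -> illegal
(2,6): no bracket -> illegal
(2,7): no bracket -> illegal
(3,2): flips 1 -> legal
(3,5): no bracket -> illegal
(3,6): flips 1 -> legal
(4,2): no bracket -> illegal
(4,5): flips 1 -> legal
(4,7): no bracket -> illegal
(5,3): no bracket -> illegal
(6,4): no bracket -> illegal
(6,5): no bracket -> illegal
(6,7): no bracket -> illegal
B mobility = 5
-- W to move --
(2,3): no bracket -> illegal
(2,4): flips 1 -> legal
(2,5): no bracket -> illegal
(3,2): no bracket -> illegal
(3,5): flips 1 -> legal
(4,2): flips 1 -> legal
(4,5): no bracket -> illegal
(4,7): no bracket -> illegal
(5,2): no bracket -> illegal
(5,3): flips 2 -> legal
(6,3): no bracket -> illegal
(6,4): flips 1 -> legal
(6,5): no bracket -> illegal
(6,7): no bracket -> illegal
(7,5): flips 1 -> legal
(7,7): flips 1 -> legal
W mobility = 7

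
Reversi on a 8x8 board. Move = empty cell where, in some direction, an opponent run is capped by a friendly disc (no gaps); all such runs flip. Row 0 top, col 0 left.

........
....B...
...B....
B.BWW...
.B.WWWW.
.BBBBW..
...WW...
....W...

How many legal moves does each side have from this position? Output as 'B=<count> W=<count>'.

Answer: B=8 W=9

Derivation:
-- B to move --
(2,2): no bracket -> illegal
(2,4): flips 2 -> legal
(2,5): flips 2 -> legal
(3,5): flips 3 -> legal
(3,6): flips 1 -> legal
(3,7): no bracket -> illegal
(4,2): no bracket -> illegal
(4,7): no bracket -> illegal
(5,6): flips 3 -> legal
(5,7): no bracket -> illegal
(6,2): no bracket -> illegal
(6,5): no bracket -> illegal
(6,6): no bracket -> illegal
(7,2): flips 1 -> legal
(7,3): flips 1 -> legal
(7,5): flips 1 -> legal
B mobility = 8
-- W to move --
(0,3): no bracket -> illegal
(0,4): no bracket -> illegal
(0,5): no bracket -> illegal
(1,2): flips 1 -> legal
(1,3): flips 1 -> legal
(1,5): no bracket -> illegal
(2,0): no bracket -> illegal
(2,1): flips 1 -> legal
(2,2): no bracket -> illegal
(2,4): no bracket -> illegal
(2,5): no bracket -> illegal
(3,1): flips 1 -> legal
(4,0): no bracket -> illegal
(4,2): flips 1 -> legal
(5,0): flips 4 -> legal
(6,0): no bracket -> illegal
(6,1): flips 1 -> legal
(6,2): flips 1 -> legal
(6,5): flips 1 -> legal
W mobility = 9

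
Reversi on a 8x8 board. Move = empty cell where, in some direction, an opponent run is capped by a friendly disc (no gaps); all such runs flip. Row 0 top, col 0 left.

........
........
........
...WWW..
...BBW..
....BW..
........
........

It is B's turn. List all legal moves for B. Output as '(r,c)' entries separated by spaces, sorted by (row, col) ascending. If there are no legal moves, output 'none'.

Answer: (2,2) (2,3) (2,4) (2,5) (2,6) (3,6) (4,6) (5,6) (6,6)

Derivation:
(2,2): flips 1 -> legal
(2,3): flips 1 -> legal
(2,4): flips 1 -> legal
(2,5): flips 1 -> legal
(2,6): flips 1 -> legal
(3,2): no bracket -> illegal
(3,6): flips 1 -> legal
(4,2): no bracket -> illegal
(4,6): flips 1 -> legal
(5,6): flips 1 -> legal
(6,4): no bracket -> illegal
(6,5): no bracket -> illegal
(6,6): flips 1 -> legal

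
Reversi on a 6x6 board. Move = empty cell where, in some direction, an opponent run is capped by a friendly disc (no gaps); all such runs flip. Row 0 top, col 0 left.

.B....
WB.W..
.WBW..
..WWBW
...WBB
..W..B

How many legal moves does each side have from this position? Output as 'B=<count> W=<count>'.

Answer: B=7 W=5

Derivation:
-- B to move --
(0,0): no bracket -> illegal
(0,2): no bracket -> illegal
(0,3): no bracket -> illegal
(0,4): flips 1 -> legal
(1,2): flips 1 -> legal
(1,4): no bracket -> illegal
(2,0): flips 1 -> legal
(2,4): flips 1 -> legal
(2,5): flips 1 -> legal
(3,0): no bracket -> illegal
(3,1): flips 3 -> legal
(4,1): no bracket -> illegal
(4,2): flips 2 -> legal
(5,1): no bracket -> illegal
(5,3): no bracket -> illegal
(5,4): no bracket -> illegal
B mobility = 7
-- W to move --
(0,0): flips 2 -> legal
(0,2): no bracket -> illegal
(1,2): flips 2 -> legal
(2,0): no bracket -> illegal
(2,4): no bracket -> illegal
(2,5): flips 1 -> legal
(3,1): flips 1 -> legal
(5,3): flips 1 -> legal
(5,4): no bracket -> illegal
W mobility = 5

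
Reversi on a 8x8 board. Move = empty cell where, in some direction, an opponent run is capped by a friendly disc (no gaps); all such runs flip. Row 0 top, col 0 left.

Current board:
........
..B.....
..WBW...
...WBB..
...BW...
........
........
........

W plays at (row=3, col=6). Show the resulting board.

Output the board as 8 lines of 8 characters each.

Answer: ........
..B.....
..WBW...
...WWWW.
...BW...
........
........
........

Derivation:
Place W at (3,6); scan 8 dirs for brackets.
Dir NW: first cell '.' (not opp) -> no flip
Dir N: first cell '.' (not opp) -> no flip
Dir NE: first cell '.' (not opp) -> no flip
Dir W: opp run (3,5) (3,4) capped by W -> flip
Dir E: first cell '.' (not opp) -> no flip
Dir SW: first cell '.' (not opp) -> no flip
Dir S: first cell '.' (not opp) -> no flip
Dir SE: first cell '.' (not opp) -> no flip
All flips: (3,4) (3,5)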